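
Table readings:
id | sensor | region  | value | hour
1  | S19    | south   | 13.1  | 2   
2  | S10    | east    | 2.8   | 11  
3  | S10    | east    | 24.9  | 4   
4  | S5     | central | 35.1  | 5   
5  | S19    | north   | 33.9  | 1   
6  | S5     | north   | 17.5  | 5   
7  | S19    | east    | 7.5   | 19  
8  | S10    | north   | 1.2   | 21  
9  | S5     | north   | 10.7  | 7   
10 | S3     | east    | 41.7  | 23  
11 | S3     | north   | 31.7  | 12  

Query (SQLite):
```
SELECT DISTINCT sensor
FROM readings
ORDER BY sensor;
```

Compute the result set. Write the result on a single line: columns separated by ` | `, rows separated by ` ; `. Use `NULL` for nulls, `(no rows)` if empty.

S10 ; S19 ; S3 ; S5

Collect distinct sensor values from readings.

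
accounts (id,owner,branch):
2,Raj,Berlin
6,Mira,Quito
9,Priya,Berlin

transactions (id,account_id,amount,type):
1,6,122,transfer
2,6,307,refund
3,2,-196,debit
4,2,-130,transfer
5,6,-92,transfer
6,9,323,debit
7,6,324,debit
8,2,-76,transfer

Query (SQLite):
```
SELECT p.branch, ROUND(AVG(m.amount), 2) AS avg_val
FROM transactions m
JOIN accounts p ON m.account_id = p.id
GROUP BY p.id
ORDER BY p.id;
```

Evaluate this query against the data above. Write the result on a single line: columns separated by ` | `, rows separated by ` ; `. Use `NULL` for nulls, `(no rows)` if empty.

Join each transactions row to its accounts via account_id.
Group joined rows by accounts.id; compute ROUND(AVG(m.amount), 2) per group.
  2: ids {3, 4, 8} → ROUND(AVG(m.amount), 2)=-134
  6: ids {1, 2, 5, 7} → ROUND(AVG(m.amount), 2)=165.25
  9: ids {6} → ROUND(AVG(m.amount), 2)=323

Berlin | -134 ; Quito | 165.25 ; Berlin | 323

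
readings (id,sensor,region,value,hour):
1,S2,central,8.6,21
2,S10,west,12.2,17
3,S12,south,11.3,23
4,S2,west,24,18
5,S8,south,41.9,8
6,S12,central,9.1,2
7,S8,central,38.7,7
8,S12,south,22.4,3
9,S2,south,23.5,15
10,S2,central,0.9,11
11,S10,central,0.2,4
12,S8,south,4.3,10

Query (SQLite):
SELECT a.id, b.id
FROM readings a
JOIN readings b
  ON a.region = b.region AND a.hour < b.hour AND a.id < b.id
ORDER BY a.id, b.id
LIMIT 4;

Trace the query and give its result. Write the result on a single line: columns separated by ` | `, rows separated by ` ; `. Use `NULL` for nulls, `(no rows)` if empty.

2 | 4 ; 5 | 9 ; 5 | 12 ; 6 | 7

Pairs (a,b) with same region, a.hour < b.hour, a.id < b.id.
region groups: central:{1,6,7,10,11} south:{3,5,8,9,12} west:{2,4}
Ordered by (a.id, b.id); first 4.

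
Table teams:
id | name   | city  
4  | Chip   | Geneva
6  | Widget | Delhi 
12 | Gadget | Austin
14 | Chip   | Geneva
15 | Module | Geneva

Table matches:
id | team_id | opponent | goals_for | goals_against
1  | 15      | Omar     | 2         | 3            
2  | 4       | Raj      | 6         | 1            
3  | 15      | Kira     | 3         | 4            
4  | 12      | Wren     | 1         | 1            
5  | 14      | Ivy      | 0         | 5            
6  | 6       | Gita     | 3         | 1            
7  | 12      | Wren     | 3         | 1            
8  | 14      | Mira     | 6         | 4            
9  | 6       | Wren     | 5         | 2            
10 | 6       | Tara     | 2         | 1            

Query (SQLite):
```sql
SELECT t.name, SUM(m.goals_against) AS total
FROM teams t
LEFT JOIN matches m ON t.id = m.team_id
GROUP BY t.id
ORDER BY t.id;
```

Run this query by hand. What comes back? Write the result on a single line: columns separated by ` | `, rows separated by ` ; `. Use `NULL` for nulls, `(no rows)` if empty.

LEFT JOIN keeps every teams row; unmatched ones get NULL for matches columns.
Group by teams.id and compute SUM(m.goals_against). SUM over an all-NULL group is NULL.
  4: ids {2} → SUM(m.goals_against)=1
  6: ids {6, 9, 10} → SUM(m.goals_against)=4
  12: ids {4, 7} → SUM(m.goals_against)=2
  14: ids {5, 8} → SUM(m.goals_against)=9
  15: ids {1, 3} → SUM(m.goals_against)=7

Chip | 1 ; Widget | 4 ; Gadget | 2 ; Chip | 9 ; Module | 7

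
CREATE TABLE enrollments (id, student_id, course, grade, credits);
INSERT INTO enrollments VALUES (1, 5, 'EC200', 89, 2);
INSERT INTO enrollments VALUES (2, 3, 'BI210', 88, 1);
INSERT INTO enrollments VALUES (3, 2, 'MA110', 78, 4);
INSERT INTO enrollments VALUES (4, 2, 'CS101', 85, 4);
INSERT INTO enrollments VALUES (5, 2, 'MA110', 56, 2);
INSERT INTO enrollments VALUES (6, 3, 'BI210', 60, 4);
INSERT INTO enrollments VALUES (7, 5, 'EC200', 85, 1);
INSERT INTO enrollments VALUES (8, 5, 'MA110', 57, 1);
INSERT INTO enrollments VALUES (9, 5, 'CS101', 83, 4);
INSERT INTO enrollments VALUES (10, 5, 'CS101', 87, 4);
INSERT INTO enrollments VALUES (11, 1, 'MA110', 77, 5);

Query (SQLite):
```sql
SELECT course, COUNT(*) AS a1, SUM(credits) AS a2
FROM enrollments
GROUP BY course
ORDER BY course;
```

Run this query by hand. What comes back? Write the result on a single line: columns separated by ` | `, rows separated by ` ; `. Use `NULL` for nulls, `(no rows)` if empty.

Group enrollments by course.
Per group compute: COUNT(*), SUM(credits).
  BI210: ids {2, 6} → COUNT(*)=2, SUM(credits)=5
  CS101: ids {4, 9, 10} → COUNT(*)=3, SUM(credits)=12
  EC200: ids {1, 7} → COUNT(*)=2, SUM(credits)=3
  MA110: ids {3, 5, 8, 11} → COUNT(*)=4, SUM(credits)=12

BI210 | 2 | 5 ; CS101 | 3 | 12 ; EC200 | 2 | 3 ; MA110 | 4 | 12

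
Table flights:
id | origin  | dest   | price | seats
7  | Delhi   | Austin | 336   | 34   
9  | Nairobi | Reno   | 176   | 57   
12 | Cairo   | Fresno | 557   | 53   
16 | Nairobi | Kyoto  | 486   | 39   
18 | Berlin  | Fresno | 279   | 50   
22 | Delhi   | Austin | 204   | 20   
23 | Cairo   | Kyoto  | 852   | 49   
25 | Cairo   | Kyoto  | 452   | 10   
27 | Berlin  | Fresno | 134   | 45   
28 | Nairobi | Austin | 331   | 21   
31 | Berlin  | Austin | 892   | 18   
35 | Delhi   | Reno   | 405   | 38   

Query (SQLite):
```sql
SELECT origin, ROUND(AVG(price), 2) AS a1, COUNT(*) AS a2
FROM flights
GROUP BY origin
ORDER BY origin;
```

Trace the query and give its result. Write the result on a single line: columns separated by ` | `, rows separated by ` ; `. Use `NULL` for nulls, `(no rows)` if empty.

Group flights by origin.
Per group compute: ROUND(AVG(price), 2), COUNT(*).
  Berlin: ids {18, 27, 31} → ROUND(AVG(price), 2)=435, COUNT(*)=3
  Cairo: ids {12, 23, 25} → ROUND(AVG(price), 2)=620.33, COUNT(*)=3
  Delhi: ids {7, 22, 35} → ROUND(AVG(price), 2)=315, COUNT(*)=3
  Nairobi: ids {9, 16, 28} → ROUND(AVG(price), 2)=331, COUNT(*)=3

Berlin | 435 | 3 ; Cairo | 620.33 | 3 ; Delhi | 315 | 3 ; Nairobi | 331 | 3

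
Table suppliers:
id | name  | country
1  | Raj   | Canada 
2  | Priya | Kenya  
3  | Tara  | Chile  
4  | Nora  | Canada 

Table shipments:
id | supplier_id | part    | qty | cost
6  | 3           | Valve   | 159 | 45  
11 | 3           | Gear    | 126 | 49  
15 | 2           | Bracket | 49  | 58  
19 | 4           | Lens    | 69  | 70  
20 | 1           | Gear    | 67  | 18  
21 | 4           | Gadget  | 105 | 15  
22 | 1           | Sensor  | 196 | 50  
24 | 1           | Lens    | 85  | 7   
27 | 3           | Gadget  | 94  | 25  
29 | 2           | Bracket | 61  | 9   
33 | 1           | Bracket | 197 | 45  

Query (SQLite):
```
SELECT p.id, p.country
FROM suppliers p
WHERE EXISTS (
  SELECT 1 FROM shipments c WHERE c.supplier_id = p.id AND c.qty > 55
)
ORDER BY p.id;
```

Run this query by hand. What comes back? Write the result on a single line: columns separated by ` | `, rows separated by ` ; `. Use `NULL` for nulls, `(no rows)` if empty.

1 | Canada ; 2 | Kenya ; 3 | Chile ; 4 | Canada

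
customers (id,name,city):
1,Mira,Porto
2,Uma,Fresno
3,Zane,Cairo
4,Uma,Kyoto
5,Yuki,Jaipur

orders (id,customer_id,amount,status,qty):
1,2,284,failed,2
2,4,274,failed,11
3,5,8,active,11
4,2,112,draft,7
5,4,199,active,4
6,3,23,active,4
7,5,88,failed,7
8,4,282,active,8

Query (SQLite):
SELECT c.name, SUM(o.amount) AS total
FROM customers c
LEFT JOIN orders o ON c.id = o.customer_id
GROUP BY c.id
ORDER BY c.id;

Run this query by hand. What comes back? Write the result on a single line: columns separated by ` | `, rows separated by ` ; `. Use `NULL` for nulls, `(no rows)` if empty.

Mira | NULL ; Uma | 396 ; Zane | 23 ; Uma | 755 ; Yuki | 96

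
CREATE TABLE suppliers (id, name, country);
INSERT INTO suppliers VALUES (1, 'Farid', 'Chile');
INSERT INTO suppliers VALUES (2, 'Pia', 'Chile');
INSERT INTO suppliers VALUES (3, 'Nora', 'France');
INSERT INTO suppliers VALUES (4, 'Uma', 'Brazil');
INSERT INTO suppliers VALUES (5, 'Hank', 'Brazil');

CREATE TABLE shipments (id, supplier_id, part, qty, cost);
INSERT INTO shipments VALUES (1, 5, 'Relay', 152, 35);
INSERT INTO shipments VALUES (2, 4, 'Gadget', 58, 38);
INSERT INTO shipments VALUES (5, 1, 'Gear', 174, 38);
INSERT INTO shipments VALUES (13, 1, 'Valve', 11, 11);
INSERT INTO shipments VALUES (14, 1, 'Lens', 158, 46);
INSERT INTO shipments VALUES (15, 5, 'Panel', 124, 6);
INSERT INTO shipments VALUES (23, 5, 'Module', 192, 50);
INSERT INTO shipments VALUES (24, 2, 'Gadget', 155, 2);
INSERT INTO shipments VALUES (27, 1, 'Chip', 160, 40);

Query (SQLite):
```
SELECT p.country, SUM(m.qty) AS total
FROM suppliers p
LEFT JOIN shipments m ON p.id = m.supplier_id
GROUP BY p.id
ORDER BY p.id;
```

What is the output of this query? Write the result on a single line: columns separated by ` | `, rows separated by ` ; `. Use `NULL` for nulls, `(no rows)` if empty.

LEFT JOIN keeps every suppliers row; unmatched ones get NULL for shipments columns.
Group by suppliers.id and compute SUM(m.qty). SUM over an all-NULL group is NULL.
  1: ids {5, 13, 14, 27} → SUM(m.qty)=503
  2: ids {24} → SUM(m.qty)=155
  3: ids {—} → SUM(m.qty)=NULL
  4: ids {2} → SUM(m.qty)=58
  5: ids {1, 15, 23} → SUM(m.qty)=468

Chile | 503 ; Chile | 155 ; France | NULL ; Brazil | 58 ; Brazil | 468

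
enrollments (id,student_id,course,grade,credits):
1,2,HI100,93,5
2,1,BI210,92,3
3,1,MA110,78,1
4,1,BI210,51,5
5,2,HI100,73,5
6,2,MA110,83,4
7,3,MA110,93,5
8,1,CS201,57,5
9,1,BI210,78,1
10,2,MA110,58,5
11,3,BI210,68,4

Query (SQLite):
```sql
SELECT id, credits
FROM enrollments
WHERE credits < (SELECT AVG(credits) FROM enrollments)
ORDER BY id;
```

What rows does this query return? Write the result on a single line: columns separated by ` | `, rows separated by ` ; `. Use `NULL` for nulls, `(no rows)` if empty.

Scalar subquery: AVG(credits) over all enrollments rows = 3.909091 (≈; comparison uses full precision).
Keep rows where credits < that value.

2 | 3 ; 3 | 1 ; 9 | 1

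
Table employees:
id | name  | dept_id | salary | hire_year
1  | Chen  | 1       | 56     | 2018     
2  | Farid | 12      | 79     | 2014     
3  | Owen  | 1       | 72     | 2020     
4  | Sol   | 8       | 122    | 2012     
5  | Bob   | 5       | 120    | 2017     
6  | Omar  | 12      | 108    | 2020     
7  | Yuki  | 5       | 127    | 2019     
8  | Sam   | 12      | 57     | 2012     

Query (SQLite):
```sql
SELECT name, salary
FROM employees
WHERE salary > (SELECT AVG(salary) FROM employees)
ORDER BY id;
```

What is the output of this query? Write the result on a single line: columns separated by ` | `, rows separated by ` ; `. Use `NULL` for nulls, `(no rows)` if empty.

Scalar subquery: AVG(salary) over all employees rows = 92.625.
Keep rows where salary > that value.

Sol | 122 ; Bob | 120 ; Omar | 108 ; Yuki | 127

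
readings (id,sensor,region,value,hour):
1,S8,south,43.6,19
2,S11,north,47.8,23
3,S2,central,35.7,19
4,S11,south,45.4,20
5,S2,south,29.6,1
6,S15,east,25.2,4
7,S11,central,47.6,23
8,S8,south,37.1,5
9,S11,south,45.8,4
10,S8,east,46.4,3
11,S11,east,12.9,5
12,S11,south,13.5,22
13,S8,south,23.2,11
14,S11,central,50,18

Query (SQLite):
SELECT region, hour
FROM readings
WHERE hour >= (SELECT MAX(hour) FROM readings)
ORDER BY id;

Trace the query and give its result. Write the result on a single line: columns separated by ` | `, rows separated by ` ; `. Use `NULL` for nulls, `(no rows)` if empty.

Scalar subquery: MAX(hour) over all readings rows = 23.
Keep rows where hour >= that value.

north | 23 ; central | 23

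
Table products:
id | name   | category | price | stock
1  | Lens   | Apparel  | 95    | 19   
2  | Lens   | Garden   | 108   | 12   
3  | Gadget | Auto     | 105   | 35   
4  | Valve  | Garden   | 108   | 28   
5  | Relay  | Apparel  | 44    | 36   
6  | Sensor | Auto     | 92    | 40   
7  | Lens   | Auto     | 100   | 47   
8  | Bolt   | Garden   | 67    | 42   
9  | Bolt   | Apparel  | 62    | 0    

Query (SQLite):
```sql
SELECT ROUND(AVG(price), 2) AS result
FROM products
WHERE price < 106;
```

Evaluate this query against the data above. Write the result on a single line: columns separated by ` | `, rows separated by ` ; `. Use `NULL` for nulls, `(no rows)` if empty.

Rows where price < 106 → price values: [95, 105, 44, 92, 100, 67, 62].
AVG = 565 / 7 (rounded to 2 dp).

80.71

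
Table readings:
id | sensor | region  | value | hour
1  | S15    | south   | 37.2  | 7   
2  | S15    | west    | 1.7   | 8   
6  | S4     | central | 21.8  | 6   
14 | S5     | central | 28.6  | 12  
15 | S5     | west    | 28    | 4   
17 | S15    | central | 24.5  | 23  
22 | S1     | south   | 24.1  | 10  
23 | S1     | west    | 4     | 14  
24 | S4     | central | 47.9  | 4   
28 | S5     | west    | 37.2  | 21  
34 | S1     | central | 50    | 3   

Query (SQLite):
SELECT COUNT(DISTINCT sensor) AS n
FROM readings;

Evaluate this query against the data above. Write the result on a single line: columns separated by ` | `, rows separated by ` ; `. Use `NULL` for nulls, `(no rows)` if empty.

Count distinct non-NULL sensor values.

4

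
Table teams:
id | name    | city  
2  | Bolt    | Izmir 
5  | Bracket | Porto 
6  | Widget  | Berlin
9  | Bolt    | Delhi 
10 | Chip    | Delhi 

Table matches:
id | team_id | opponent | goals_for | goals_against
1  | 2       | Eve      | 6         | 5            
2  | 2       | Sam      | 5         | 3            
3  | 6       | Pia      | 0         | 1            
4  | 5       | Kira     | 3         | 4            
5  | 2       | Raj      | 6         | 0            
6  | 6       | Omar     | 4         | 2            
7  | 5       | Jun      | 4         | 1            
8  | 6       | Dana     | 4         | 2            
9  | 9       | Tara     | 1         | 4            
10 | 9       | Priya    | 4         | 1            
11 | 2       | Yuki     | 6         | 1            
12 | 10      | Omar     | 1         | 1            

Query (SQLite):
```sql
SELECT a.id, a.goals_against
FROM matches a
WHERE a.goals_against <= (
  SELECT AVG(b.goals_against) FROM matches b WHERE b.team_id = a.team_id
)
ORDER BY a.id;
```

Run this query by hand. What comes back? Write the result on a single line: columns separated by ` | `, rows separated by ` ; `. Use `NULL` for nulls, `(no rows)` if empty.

For each matches row a, compute AVG(goals_against) over rows sharing a.team_id.
Keep row a if a.goals_against <= that per-group AVG.
  team_id=2: AVG(goals_against) = 2.25
  team_id=5: AVG(goals_against) = 2.5
  team_id=6: AVG(goals_against) = 1.666667
  team_id=9: AVG(goals_against) = 2.5
  team_id=10: AVG(goals_against) = 1.0

3 | 1 ; 5 | 0 ; 7 | 1 ; 10 | 1 ; 11 | 1 ; 12 | 1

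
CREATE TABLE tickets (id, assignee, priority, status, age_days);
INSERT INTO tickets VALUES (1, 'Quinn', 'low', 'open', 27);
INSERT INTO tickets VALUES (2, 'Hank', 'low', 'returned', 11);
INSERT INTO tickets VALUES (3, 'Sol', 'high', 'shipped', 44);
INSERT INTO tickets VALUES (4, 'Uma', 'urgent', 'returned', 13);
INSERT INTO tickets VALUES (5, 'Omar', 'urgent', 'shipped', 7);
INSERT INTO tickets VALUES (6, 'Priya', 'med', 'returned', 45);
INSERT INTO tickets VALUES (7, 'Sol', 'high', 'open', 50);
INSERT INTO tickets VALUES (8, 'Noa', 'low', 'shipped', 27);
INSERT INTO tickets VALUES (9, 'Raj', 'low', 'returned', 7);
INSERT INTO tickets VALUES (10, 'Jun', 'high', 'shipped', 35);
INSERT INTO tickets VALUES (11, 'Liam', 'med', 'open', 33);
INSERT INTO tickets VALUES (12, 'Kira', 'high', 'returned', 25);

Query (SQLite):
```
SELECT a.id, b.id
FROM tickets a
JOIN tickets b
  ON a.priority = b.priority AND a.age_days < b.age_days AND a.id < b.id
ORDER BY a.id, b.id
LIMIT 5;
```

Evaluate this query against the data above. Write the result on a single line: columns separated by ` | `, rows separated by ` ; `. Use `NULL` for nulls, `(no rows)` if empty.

Pairs (a,b) with same priority, a.age_days < b.age_days, a.id < b.id.
priority groups: high:{3,7,10,12} low:{1,2,8,9} med:{6,11} urgent:{4,5}
Ordered by (a.id, b.id); first 5.

2 | 8 ; 3 | 7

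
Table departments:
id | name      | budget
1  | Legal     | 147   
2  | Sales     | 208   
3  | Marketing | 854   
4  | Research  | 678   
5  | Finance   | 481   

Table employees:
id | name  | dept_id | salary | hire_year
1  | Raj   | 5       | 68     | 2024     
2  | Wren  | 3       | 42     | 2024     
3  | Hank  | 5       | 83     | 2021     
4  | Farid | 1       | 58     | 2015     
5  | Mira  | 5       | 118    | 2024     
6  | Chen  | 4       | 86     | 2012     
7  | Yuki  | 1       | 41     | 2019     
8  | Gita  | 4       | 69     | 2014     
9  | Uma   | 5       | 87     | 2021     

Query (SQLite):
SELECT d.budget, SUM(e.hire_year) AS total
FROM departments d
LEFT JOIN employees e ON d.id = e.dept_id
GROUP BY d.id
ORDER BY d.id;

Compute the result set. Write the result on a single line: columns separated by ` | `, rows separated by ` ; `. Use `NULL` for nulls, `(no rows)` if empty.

LEFT JOIN keeps every departments row; unmatched ones get NULL for employees columns.
Group by departments.id and compute SUM(e.hire_year). SUM over an all-NULL group is NULL.
  1: ids {4, 7} → SUM(e.hire_year)=4034
  2: ids {—} → SUM(e.hire_year)=NULL
  3: ids {2} → SUM(e.hire_year)=2024
  4: ids {6, 8} → SUM(e.hire_year)=4026
  5: ids {1, 3, 5, 9} → SUM(e.hire_year)=8090

147 | 4034 ; 208 | NULL ; 854 | 2024 ; 678 | 4026 ; 481 | 8090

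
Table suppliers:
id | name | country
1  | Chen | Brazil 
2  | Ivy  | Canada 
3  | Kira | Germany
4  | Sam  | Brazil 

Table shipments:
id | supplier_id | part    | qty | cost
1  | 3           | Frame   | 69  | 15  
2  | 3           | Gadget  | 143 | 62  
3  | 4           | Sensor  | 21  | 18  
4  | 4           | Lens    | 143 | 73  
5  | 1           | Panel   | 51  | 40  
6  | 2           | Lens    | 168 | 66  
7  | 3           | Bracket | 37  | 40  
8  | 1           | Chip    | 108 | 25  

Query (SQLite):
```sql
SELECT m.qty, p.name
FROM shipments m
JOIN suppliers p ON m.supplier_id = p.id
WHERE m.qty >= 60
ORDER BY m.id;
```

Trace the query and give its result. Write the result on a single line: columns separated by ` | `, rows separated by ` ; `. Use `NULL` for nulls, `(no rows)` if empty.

69 | Kira ; 143 | Kira ; 143 | Sam ; 168 | Ivy ; 108 | Chen

Each shipments row matches the suppliers row where supplier_id = suppliers.id.
Then keep rows with m.qty >= 60.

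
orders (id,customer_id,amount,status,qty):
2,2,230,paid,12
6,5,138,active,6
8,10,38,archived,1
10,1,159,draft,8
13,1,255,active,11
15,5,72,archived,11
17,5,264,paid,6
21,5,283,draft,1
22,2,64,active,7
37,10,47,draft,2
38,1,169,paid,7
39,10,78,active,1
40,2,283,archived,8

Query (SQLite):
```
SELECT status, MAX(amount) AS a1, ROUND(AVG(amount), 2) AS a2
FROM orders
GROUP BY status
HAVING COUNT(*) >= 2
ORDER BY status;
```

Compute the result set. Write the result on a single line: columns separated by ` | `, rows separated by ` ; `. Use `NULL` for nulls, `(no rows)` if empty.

Group orders by status.
Per group compute: MAX(amount), ROUND(AVG(amount), 2).
HAVING: drop groups with fewer than 2 rows.
  active: ids {6, 13, 22, 39} → MAX(amount)=255, ROUND(AVG(amount), 2)=133.75
  archived: ids {8, 15, 40} → MAX(amount)=283, ROUND(AVG(amount), 2)=131
  draft: ids {10, 21, 37} → MAX(amount)=283, ROUND(AVG(amount), 2)=163
  paid: ids {2, 17, 38} → MAX(amount)=264, ROUND(AVG(amount), 2)=221

active | 255 | 133.75 ; archived | 283 | 131 ; draft | 283 | 163 ; paid | 264 | 221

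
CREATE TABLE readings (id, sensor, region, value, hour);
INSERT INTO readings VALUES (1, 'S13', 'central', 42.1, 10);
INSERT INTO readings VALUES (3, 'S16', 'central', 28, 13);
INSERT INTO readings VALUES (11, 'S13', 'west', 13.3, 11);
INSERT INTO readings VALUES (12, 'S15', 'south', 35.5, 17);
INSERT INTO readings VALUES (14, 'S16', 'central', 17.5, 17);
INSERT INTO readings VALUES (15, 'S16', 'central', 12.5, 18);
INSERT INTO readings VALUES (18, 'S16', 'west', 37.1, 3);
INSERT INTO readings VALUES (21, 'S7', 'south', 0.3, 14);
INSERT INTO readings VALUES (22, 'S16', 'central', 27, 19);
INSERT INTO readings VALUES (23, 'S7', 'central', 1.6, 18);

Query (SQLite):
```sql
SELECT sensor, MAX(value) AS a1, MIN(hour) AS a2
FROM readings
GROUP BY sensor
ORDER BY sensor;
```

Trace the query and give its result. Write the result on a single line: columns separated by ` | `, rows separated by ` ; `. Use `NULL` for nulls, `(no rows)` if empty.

Group readings by sensor.
Per group compute: MAX(value), MIN(hour).
  S13: ids {1, 11} → MAX(value)=42.1, MIN(hour)=10
  S15: ids {12} → MAX(value)=35.5, MIN(hour)=17
  S16: ids {3, 14, 15, 18, 22} → MAX(value)=37.1, MIN(hour)=3
  S7: ids {21, 23} → MAX(value)=1.6, MIN(hour)=14

S13 | 42.1 | 10 ; S15 | 35.5 | 17 ; S16 | 37.1 | 3 ; S7 | 1.6 | 14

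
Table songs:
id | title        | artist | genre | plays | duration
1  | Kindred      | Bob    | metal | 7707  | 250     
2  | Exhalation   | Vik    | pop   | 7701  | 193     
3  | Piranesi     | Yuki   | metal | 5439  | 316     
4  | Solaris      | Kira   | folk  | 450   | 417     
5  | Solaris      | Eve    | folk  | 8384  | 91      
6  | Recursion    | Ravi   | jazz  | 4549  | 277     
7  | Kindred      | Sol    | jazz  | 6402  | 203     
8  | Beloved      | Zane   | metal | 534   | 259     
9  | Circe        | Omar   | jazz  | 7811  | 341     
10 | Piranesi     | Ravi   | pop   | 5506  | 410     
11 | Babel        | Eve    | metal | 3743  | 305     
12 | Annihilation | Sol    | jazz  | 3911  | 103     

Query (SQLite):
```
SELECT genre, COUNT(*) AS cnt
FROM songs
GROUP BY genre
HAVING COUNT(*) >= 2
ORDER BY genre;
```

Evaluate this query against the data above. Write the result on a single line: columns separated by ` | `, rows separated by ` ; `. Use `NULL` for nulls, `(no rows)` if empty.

Partition songs by genre; compute COUNT(*) within each group.
HAVING: keep groups with count ≥ 2.
  folk: ids {4, 5} → COUNT(*)=2
  jazz: ids {6, 7, 9, 12} → COUNT(*)=4
  metal: ids {1, 3, 8, 11} → COUNT(*)=4
  pop: ids {2, 10} → COUNT(*)=2

folk | 2 ; jazz | 4 ; metal | 4 ; pop | 2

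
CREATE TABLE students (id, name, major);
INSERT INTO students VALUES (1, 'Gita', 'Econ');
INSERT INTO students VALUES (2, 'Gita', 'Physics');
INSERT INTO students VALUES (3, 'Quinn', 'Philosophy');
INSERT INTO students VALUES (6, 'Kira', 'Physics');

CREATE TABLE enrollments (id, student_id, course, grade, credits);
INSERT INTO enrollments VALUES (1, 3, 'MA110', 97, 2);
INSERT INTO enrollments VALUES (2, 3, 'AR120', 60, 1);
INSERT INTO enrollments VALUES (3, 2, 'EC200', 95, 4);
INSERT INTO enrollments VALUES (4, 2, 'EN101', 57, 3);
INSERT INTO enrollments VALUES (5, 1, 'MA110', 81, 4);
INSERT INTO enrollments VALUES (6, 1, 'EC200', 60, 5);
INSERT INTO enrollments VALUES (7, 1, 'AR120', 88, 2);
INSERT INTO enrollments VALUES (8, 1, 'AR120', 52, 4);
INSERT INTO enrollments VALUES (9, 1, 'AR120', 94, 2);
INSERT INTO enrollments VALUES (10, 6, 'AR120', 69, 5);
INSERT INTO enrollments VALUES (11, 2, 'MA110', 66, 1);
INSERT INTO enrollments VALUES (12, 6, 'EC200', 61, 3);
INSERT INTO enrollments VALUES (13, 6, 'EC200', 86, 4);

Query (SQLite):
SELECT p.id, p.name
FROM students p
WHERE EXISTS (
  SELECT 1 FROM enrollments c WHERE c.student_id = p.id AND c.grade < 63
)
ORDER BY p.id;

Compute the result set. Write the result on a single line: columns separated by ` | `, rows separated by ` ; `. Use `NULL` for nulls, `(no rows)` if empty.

1 | Gita ; 2 | Gita ; 3 | Quinn ; 6 | Kira

For each students row, check whether any enrollments with matching student_id has grade < 63.
Keep rows where that is true.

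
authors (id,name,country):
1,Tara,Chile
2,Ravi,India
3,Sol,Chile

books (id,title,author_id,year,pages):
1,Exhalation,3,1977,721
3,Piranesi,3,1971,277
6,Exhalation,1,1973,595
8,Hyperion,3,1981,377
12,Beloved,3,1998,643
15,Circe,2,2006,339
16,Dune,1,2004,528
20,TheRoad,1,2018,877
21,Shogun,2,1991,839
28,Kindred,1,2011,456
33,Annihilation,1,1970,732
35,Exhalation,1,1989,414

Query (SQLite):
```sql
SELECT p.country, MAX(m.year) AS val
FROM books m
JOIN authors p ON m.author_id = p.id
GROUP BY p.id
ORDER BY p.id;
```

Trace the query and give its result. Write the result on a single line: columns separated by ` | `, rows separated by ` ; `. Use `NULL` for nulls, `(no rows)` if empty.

Chile | 2018 ; India | 2006 ; Chile | 1998

Join each books row to its authors via author_id.
Group joined rows by authors.id; compute MAX(m.year) per group.
  1: ids {6, 16, 20, 28, 33, 35} → MAX(m.year)=2018
  2: ids {15, 21} → MAX(m.year)=2006
  3: ids {1, 3, 8, 12} → MAX(m.year)=1998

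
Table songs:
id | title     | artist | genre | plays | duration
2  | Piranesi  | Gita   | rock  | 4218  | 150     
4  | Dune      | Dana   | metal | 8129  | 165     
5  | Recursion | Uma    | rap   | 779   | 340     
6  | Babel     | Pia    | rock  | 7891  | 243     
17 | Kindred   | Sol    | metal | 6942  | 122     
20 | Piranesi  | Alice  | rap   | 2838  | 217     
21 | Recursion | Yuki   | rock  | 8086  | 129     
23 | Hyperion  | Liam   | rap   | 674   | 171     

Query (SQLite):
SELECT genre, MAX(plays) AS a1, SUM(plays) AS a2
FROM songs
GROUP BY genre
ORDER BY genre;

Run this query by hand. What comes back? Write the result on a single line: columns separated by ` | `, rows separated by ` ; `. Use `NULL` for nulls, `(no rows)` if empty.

Group songs by genre.
Per group compute: MAX(plays), SUM(plays).
  metal: ids {4, 17} → MAX(plays)=8129, SUM(plays)=15071
  rap: ids {5, 20, 23} → MAX(plays)=2838, SUM(plays)=4291
  rock: ids {2, 6, 21} → MAX(plays)=8086, SUM(plays)=20195

metal | 8129 | 15071 ; rap | 2838 | 4291 ; rock | 8086 | 20195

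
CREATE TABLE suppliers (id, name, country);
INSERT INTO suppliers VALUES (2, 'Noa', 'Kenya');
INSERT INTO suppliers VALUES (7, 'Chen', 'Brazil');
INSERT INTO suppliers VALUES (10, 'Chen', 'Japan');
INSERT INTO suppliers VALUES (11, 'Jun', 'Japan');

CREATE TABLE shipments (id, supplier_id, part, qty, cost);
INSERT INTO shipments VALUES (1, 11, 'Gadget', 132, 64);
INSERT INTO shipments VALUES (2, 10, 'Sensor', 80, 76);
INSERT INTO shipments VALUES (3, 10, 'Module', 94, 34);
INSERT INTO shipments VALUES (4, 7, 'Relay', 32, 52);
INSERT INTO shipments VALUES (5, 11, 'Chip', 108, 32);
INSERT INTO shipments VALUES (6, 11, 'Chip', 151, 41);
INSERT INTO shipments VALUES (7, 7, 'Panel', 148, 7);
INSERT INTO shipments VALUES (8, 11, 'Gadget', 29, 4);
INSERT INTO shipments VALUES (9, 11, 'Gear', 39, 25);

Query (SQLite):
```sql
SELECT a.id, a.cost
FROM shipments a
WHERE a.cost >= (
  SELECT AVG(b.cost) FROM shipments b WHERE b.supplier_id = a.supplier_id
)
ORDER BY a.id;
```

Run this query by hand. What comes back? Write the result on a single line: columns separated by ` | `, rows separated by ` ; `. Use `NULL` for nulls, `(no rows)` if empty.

1 | 64 ; 2 | 76 ; 4 | 52 ; 6 | 41

For each shipments row a, compute AVG(cost) over rows sharing a.supplier_id.
Keep row a if a.cost >= that per-group AVG.
  supplier_id=7: AVG(cost) = 29.5
  supplier_id=10: AVG(cost) = 55.0
  supplier_id=11: AVG(cost) = 33.2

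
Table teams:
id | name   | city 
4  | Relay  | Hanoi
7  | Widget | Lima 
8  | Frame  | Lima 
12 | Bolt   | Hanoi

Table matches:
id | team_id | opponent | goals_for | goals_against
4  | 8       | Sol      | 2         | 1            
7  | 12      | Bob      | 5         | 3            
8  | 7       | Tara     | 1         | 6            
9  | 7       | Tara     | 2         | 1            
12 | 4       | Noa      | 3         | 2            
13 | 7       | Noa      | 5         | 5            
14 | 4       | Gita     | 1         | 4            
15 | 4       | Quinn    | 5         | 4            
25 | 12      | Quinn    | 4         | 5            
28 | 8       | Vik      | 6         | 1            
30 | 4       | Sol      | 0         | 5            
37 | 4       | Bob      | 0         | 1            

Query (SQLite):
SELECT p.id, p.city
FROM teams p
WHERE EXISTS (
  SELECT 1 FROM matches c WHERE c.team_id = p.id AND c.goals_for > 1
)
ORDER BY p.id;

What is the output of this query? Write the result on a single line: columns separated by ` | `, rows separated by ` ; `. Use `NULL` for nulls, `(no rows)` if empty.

4 | Hanoi ; 7 | Lima ; 8 | Lima ; 12 | Hanoi

For each teams row, check whether any matches with matching team_id has goals_for > 1.
Keep rows where that is true.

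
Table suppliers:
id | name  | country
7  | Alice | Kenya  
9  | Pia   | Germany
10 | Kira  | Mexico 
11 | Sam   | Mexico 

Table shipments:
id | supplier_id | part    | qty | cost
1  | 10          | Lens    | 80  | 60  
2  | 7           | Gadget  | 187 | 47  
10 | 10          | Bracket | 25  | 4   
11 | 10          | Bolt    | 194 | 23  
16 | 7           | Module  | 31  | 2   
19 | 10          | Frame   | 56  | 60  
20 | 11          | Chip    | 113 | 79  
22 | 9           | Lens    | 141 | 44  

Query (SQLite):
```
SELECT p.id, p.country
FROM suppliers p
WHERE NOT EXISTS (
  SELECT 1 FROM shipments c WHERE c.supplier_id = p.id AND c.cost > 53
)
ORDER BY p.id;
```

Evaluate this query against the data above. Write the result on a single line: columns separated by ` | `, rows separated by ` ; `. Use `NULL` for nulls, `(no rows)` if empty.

For each suppliers row, check whether any shipments with matching supplier_id has cost > 53.
Keep rows where that is false.

7 | Kenya ; 9 | Germany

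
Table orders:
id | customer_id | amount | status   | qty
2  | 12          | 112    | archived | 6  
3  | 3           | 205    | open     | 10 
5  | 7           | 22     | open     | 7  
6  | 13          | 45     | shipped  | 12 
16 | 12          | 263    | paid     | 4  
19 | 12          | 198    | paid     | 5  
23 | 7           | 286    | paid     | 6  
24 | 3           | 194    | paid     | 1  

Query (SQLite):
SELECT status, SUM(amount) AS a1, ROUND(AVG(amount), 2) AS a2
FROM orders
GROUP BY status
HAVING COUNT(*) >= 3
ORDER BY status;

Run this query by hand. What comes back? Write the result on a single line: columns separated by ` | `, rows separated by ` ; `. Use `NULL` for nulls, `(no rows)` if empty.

Group orders by status.
Per group compute: SUM(amount), ROUND(AVG(amount), 2).
HAVING: drop groups with fewer than 3 rows.
  archived: ids {2} → SUM(amount)=112, ROUND(AVG(amount), 2)=112
  open: ids {3, 5} → SUM(amount)=227, ROUND(AVG(amount), 2)=113.5
  paid: ids {16, 19, 23, 24} → SUM(amount)=941, ROUND(AVG(amount), 2)=235.25
  shipped: ids {6} → SUM(amount)=45, ROUND(AVG(amount), 2)=45

paid | 941 | 235.25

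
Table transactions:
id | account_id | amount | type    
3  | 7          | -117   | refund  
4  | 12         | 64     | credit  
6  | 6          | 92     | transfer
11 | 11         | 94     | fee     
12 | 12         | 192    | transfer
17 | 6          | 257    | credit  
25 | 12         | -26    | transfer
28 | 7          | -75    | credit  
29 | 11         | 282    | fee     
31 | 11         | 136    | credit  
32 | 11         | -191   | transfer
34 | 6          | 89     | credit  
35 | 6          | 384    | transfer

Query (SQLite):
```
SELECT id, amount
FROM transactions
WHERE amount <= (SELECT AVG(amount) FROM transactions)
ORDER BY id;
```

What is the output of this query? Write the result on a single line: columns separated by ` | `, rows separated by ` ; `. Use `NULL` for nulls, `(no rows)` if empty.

Scalar subquery: AVG(amount) over all transactions rows = 90.846154 (≈; comparison uses full precision).
Keep rows where amount <= that value.

3 | -117 ; 4 | 64 ; 25 | -26 ; 28 | -75 ; 32 | -191 ; 34 | 89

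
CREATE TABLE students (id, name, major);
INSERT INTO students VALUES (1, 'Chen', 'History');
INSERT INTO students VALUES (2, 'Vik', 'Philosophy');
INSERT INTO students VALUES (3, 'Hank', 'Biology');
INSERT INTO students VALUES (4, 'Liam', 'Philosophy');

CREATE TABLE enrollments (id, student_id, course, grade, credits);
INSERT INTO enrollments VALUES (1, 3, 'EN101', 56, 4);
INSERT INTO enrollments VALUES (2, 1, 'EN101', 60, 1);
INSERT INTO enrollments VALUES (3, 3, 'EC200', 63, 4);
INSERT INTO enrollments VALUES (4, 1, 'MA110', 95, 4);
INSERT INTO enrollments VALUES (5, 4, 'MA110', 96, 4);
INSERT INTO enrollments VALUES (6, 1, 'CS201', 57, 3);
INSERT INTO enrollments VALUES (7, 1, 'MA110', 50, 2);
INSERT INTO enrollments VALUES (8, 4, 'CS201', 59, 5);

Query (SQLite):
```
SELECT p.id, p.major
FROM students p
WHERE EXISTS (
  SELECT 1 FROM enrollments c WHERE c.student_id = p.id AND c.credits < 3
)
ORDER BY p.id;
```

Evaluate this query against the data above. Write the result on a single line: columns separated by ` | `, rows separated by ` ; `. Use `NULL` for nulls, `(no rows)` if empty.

For each students row, check whether any enrollments with matching student_id has credits < 3.
Keep rows where that is true.

1 | History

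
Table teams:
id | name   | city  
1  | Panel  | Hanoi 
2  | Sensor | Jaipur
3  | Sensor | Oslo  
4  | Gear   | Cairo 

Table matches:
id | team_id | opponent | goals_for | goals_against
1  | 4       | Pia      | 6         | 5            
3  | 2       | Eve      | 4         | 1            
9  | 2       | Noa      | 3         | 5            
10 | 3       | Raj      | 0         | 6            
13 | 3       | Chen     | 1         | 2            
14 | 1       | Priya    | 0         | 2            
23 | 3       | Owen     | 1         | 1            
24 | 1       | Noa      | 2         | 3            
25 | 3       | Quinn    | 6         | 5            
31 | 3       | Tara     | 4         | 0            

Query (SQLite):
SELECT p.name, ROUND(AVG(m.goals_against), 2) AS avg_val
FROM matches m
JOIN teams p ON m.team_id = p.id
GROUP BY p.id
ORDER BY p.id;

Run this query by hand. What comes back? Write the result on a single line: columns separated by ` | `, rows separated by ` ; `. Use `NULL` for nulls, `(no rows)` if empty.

Join each matches row to its teams via team_id.
Group joined rows by teams.id; compute ROUND(AVG(m.goals_against), 2) per group.
  1: ids {14, 24} → ROUND(AVG(m.goals_against), 2)=2.5
  2: ids {3, 9} → ROUND(AVG(m.goals_against), 2)=3
  3: ids {10, 13, 23, 25, 31} → ROUND(AVG(m.goals_against), 2)=2.8
  4: ids {1} → ROUND(AVG(m.goals_against), 2)=5

Panel | 2.5 ; Sensor | 3 ; Sensor | 2.8 ; Gear | 5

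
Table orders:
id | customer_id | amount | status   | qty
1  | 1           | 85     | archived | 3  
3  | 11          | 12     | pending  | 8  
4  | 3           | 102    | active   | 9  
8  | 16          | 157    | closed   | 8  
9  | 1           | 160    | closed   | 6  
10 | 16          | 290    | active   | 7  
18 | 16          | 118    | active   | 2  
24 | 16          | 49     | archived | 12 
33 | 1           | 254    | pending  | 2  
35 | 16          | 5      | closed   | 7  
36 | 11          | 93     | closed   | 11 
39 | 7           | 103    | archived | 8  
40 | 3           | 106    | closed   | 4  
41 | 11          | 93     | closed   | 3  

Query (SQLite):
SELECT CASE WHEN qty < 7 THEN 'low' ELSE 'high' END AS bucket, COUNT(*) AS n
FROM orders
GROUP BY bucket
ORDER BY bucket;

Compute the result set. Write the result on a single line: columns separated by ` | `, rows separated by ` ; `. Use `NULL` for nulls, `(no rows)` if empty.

high | 8 ; low | 6

Bucket rows by qty < 7 → 'low' else 'high'; count each bucket.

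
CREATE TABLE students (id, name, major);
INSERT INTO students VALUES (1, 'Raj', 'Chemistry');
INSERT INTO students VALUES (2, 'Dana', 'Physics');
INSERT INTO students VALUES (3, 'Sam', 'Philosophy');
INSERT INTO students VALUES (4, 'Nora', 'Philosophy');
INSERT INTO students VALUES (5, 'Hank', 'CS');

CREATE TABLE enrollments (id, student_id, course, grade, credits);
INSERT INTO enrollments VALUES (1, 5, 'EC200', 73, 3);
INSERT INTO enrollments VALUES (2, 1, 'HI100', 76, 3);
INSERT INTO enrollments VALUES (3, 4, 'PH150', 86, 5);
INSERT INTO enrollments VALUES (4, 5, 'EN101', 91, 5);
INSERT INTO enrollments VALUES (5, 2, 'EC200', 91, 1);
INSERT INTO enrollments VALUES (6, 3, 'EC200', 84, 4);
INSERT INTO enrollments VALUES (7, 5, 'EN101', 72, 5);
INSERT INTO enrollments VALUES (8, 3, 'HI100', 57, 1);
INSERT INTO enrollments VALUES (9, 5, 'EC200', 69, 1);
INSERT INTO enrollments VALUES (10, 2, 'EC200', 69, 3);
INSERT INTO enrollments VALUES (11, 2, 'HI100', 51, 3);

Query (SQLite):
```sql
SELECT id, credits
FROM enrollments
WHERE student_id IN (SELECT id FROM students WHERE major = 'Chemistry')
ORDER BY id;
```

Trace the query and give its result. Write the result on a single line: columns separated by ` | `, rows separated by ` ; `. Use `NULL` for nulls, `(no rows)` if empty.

2 | 3

Inner query: students.id where major = 'Chemistry'.
Outer: keep enrollments rows whose student_id is in that set.
Inner query → {1}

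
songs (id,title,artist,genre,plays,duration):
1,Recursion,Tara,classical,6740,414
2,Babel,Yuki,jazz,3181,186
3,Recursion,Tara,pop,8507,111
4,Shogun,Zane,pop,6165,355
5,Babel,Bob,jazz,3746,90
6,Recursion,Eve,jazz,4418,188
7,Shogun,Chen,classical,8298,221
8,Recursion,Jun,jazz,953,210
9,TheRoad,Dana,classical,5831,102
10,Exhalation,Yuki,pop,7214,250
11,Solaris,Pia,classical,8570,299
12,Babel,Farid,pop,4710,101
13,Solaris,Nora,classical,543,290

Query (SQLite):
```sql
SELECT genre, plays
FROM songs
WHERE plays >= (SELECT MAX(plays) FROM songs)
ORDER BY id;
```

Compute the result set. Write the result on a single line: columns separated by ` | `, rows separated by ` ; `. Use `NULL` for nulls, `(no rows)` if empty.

Scalar subquery: MAX(plays) over all songs rows = 8570.
Keep rows where plays >= that value.

classical | 8570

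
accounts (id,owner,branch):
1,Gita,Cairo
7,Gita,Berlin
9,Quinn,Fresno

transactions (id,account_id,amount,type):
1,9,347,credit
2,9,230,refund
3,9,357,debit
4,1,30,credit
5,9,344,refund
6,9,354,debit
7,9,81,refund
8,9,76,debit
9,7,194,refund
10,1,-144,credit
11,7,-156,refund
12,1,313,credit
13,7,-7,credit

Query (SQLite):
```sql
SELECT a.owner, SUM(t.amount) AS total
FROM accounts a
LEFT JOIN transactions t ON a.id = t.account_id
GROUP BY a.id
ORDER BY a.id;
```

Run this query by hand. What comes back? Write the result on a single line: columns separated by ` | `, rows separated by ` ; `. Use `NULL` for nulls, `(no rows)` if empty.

Gita | 199 ; Gita | 31 ; Quinn | 1789

LEFT JOIN keeps every accounts row; unmatched ones get NULL for transactions columns.
Group by accounts.id and compute SUM(t.amount). SUM over an all-NULL group is NULL.
  1: ids {4, 10, 12} → SUM(t.amount)=199
  7: ids {9, 11, 13} → SUM(t.amount)=31
  9: ids {1, 2, 3, 5, 6, 7, 8} → SUM(t.amount)=1789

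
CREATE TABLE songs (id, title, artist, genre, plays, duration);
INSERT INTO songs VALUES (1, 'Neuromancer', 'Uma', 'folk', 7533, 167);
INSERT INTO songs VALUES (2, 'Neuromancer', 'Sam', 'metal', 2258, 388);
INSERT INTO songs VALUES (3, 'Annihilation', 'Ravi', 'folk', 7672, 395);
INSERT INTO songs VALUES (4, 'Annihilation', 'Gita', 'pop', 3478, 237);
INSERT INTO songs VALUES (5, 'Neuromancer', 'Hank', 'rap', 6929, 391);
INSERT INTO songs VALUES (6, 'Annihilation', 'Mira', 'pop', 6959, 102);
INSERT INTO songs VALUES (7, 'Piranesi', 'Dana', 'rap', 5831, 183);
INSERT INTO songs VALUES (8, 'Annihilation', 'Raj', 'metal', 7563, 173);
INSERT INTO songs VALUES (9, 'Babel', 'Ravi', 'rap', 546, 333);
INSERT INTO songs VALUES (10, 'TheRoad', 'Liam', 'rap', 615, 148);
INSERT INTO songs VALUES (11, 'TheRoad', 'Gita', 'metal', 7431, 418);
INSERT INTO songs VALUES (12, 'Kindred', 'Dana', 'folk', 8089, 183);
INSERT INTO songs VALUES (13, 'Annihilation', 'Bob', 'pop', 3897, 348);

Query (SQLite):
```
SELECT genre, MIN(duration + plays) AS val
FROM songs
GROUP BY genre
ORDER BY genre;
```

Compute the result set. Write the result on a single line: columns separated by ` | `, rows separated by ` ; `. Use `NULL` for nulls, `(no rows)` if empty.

folk | 7700 ; metal | 2646 ; pop | 3715 ; rap | 763

For each row compute duration + plays.
Group by genre; take MIN of the expression per group.
  folk: ids {1, 3, 12} → MIN(duration + plays)=7700
  metal: ids {2, 8, 11} → MIN(duration + plays)=2646
  pop: ids {4, 6, 13} → MIN(duration + plays)=3715
  rap: ids {5, 7, 9, 10} → MIN(duration + plays)=763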